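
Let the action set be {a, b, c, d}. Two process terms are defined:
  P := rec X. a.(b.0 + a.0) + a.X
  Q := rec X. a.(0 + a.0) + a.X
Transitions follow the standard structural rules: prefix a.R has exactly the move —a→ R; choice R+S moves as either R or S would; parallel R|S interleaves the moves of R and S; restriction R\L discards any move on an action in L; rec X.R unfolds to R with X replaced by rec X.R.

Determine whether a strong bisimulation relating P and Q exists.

LTS(P): 3 reachable states
  p0 = rec X. a.(b.0 + a.0) + a.X ⊢ —a→ p0, —a→ p1
  p1 = b.0 + a.0 ⊢ —a→ p2, —b→ p2
  p2 = 0 ⊢ ∅
LTS(Q): 3 reachable states
  q0 = rec X. a.(0 + a.0) + a.X ⊢ —a→ q0, —a→ q1
  q1 = 0 + a.0 ⊢ —a→ q2
  q2 = 0 ⊢ ∅
Bisimilarity quotient blocks:
  B0 = {p0}
  B1 = {p1}
  B2 = {p2, q2}
  B3 = {q0}
  B4 = {q1}
p0 ∈ B0, q0 ∈ B3 → different blocks

NO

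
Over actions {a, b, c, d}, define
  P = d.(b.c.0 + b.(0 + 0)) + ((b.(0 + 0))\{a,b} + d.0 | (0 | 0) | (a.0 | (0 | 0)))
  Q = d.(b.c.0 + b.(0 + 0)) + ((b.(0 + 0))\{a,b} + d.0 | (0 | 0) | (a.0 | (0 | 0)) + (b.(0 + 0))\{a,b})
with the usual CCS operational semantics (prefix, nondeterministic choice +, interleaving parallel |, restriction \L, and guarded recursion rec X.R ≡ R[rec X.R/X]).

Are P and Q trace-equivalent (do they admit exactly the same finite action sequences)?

P's transition system — 8 states:
  u0 = d.(b.c.0 + b.(0 + 0)) + ((b.(0 + 0))\{a,b} + d.0 | (0 | 0) | (a.0 | (0 | 0))) ⊢ —a→ u1, —d→ u2, —d→ u3
  u1 = d.0 | (0 | 0) | (0 | (0 | 0)) ⊢ —d→ u4
  u2 = 0 | (0 | 0) | (a.0 | (0 | 0)) ⊢ —a→ u4
  u3 = b.c.0 + b.(0 + 0) ⊢ —b→ u5, —b→ u6
  u4 = 0 | (0 | 0) | (0 | (0 | 0)) ⊢ stopped
  u5 = 0 + 0 ⊢ stopped
  u6 = c.0 ⊢ —c→ u7
  u7 = 0 ⊢ stopped
Q's transition system — 8 states:
  v0 = d.(b.c.0 + b.(0 + 0)) + ((b.(0 + 0))\{a,b} + d.0 | (0 | 0) | (a.0 | (0 | 0)) + (b.(0 + 0))\{a,b}) ⊢ —a→ v1, —d→ v2, —d→ v3
  v1 = d.0 | (0 | 0) | (0 | (0 | 0)) ⊢ —d→ v4
  v2 = 0 | (0 | 0) | (a.0 | (0 | 0)) ⊢ —a→ v4
  v3 = b.c.0 + b.(0 + 0) ⊢ —b→ v5, —b→ v6
  v4 = 0 | (0 | 0) | (0 | (0 | 0)) ⊢ stopped
  v5 = 0 + 0 ⊢ stopped
  v6 = c.0 ⊢ —c→ v7
  v7 = 0 ⊢ stopped
Partition-refinement fixed point:
  B0 = {u0, v0}
  B1 = {u3, v3}
  B2 = {u6, v6}
  B3 = {u4, u5, u7, v4, v5, v7}
  B4 = {u1, v1}
  B5 = {u2, v2}
u0 ∈ B0, v0 ∈ B0 → same block
Bisimilar ⇒ trace-equivalent.

trace-equivalent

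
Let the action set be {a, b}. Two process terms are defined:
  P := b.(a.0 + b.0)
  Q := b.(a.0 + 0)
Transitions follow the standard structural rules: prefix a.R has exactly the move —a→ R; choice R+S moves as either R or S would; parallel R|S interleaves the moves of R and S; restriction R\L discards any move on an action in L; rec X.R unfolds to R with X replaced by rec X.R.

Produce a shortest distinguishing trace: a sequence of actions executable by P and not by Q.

bb

P's transition system — 3 states:
  m0 = b.(a.0 + b.0) has moves —b→ m1
  m1 = a.0 + b.0 has moves —a→ m2, —b→ m2
  m2 = 0 has moves ·
Q's transition system — 3 states:
  n0 = b.(a.0 + 0) has moves —b→ n1
  n1 = a.0 + 0 has moves —a→ n2
  n2 = 0 has moves ·
Trace ⟨bb⟩ through P, begin at {m0}:
  [1] b ⇒ {m1}
  [2] b ⇒ {m2}
  ✓ P
Trace ⟨bb⟩ through Q, begin at {n0}:
  [1] b ⇒ {n1}
  [2] b ⇒ ∅ (Q stuck)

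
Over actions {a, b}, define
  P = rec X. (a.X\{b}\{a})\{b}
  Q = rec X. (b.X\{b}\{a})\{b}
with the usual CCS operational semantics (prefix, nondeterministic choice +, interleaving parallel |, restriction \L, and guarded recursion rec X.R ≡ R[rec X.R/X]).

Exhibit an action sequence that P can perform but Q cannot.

Reachable graph of P (2 states):
  s0 = rec X. (a.X\{b}\{a})\{b} | —a→ s1
  s1 = (rec X. (a.X\{b}\{a})\{b})\{b}\{a}\{b} | (no moves)
Reachable graph of Q (1 states):
  t0 = rec X. (b.X\{b}\{a})\{b} | (no moves)
Run σ = ⟨a⟩ on P: start {s0}
  step 1 (a): {s1}
  P completes σ.
Run σ = ⟨a⟩ on Q: start {t0}
  step 1 (a): ∅ (Q stuck)

a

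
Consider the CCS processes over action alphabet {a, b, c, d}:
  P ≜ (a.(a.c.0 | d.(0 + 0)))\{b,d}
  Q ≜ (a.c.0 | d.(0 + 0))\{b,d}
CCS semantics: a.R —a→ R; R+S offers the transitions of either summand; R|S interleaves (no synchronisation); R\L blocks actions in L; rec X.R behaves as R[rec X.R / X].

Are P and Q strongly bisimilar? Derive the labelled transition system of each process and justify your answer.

LTS(P): 4 reachable states
  u0 = (a.(a.c.0 | d.(0 + 0)))\{b,d} → =a=> u1
  u1 = (a.c.0 | d.(0 + 0))\{b,d} → =a=> u2
  u2 = (c.0 | d.(0 + 0))\{b,d} → =c=> u3
  u3 = (0 | d.(0 + 0))\{b,d} → stopped
LTS(Q): 3 reachable states
  v0 = (a.c.0 | d.(0 + 0))\{b,d} → =a=> v1
  v1 = (c.0 | d.(0 + 0))\{b,d} → =c=> v2
  v2 = (0 | d.(0 + 0))\{b,d} → stopped
Partition-refinement fixed point:
  B0 = {u0}
  B1 = {u1, v0}
  B2 = {u2, v1}
  B3 = {u3, v2}
u0 ∈ B0, v0 ∈ B1 → different blocks

not bisimilar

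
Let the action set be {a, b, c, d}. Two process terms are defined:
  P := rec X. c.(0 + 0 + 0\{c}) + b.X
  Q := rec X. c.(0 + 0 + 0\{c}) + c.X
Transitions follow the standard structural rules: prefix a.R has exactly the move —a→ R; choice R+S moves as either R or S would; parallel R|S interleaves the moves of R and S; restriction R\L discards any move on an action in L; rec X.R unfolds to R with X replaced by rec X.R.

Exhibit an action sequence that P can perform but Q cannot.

LTS(P): 2 reachable states
  u0 = rec X. c.(0 + 0 + 0\{c}) + b.X | —b→ u0, —c→ u1
  u1 = 0 + 0 + 0\{c} | ·
LTS(Q): 2 reachable states
  v0 = rec X. c.(0 + 0 + 0\{c}) + c.X | —c→ v0, —c→ v1
  v1 = 0 + 0 + 0\{c} | ·
Trace ⟨b⟩ through P, begin at {u0}:
  [1] b ⇒ {u0}
  — P admits the full trace.
Trace ⟨b⟩ through Q, begin at {v0}:
  [1] b ⇒ no successor for Q

b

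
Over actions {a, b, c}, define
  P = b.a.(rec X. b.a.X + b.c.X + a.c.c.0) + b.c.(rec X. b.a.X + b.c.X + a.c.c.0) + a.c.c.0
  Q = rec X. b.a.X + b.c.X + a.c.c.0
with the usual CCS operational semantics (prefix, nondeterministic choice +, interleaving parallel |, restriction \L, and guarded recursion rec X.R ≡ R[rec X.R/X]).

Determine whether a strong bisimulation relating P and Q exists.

Reachable graph of P (7 states):
  u0 = b.a.(rec X. b.a.X + b.c.X + a.c.c.0) + b.c.(rec X. b.a.X + b.c.X + a.c.c.0) + a.c.c.0 | --a--▸ u1, --b--▸ u2, --b--▸ u3
  u1 = c.c.0 | --c--▸ u4
  u2 = a.(rec X. b.a.X + b.c.X + a.c.c.0) | --a--▸ u5
  u3 = c.(rec X. b.a.X + b.c.X + a.c.c.0) | --c--▸ u5
  u4 = c.0 | --c--▸ u6
  u5 = rec X. b.a.X + b.c.X + a.c.c.0 | --a--▸ u1, --b--▸ u2, --b--▸ u3
  u6 = 0 | deadlocked
Reachable graph of Q (6 states):
  v0 = rec X. b.a.X + b.c.X + a.c.c.0 | --a--▸ v1, --b--▸ v2, --b--▸ v3
  v1 = c.c.0 | --c--▸ v4
  v2 = a.(rec X. b.a.X + b.c.X + a.c.c.0) | --a--▸ v0
  v3 = c.(rec X. b.a.X + b.c.X + a.c.c.0) | --c--▸ v0
  v4 = c.0 | --c--▸ v5
  v5 = 0 | deadlocked
Coarsest stable partition (strong bisimilarity classes):
  B0 = {u0, u5, v0}
  B1 = {u2, v2}
  B2 = {u3, v3}
  B3 = {u1, v1}
  B4 = {u4, v4}
  B5 = {u6, v5}
u0 ∈ B0, v0 ∈ B0 → same block

YES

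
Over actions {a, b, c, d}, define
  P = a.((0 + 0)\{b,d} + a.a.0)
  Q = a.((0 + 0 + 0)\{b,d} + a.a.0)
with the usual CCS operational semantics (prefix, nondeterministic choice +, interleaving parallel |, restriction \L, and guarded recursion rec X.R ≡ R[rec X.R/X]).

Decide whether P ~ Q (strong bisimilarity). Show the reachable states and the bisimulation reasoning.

bisimilar

Reachable graph of P (4 states):
  m0 = a.((0 + 0)\{b,d} + a.a.0) ⊢ ··a··> m1
  m1 = (0 + 0)\{b,d} + a.a.0 ⊢ ··a··> m2
  m2 = a.0 ⊢ ··a··> m3
  m3 = 0 ⊢ stopped
Reachable graph of Q (4 states):
  n0 = a.((0 + 0 + 0)\{b,d} + a.a.0) ⊢ ··a··> n1
  n1 = (0 + 0 + 0)\{b,d} + a.a.0 ⊢ ··a··> n2
  n2 = a.0 ⊢ ··a··> n3
  n3 = 0 ⊢ stopped
Bisimilarity quotient blocks:
  B0 = {m0, n0}
  B1 = {m1, n1}
  B2 = {m2, n2}
  B3 = {m3, n3}
m0 ∈ B0, n0 ∈ B0 → same block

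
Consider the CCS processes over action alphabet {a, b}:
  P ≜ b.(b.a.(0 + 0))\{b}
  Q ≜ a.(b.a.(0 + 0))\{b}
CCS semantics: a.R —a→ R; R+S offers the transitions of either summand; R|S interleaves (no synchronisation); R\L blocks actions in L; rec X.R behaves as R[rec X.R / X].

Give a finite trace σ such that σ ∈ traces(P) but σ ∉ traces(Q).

LTS(P): 2 reachable states
  u0 = b.(b.a.(0 + 0))\{b} :: ··b··> u1
  u1 = (b.a.(0 + 0))\{b} :: ·
LTS(Q): 2 reachable states
  v0 = a.(b.a.(0 + 0))\{b} :: ··a··> v1
  v1 = (b.a.(0 + 0))\{b} :: ·
Executing b from P (initial set {u0}):
  step 1 (b): {u1}
  P completes σ.
Executing b from Q (initial set {v0}):
  step 1 (b): no successor for Q

b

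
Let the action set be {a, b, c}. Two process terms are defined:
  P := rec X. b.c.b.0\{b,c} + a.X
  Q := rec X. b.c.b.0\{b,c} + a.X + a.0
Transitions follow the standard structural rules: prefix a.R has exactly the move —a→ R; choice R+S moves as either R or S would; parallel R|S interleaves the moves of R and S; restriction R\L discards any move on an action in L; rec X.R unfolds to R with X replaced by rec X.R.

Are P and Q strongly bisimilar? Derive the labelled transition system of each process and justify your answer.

P's transition system — 4 states:
  s0 = rec X. b.c.b.0\{b,c} + a.X has moves ··a··> s0, ··b··> s1
  s1 = c.b.0\{b,c} has moves ··c··> s2
  s2 = b.0\{b,c} has moves ··b··> s3
  s3 = 0\{b,c} has moves ·
Q's transition system — 5 states:
  t0 = rec X. b.c.b.0\{b,c} + a.X + a.0 has moves ··a··> t0, ··a··> t1, ··b··> t2
  t1 = 0 has moves ·
  t2 = c.b.0\{b,c} has moves ··c··> t3
  t3 = b.0\{b,c} has moves ··b··> t4
  t4 = 0\{b,c} has moves ·
Coarsest stable partition (strong bisimilarity classes):
  B0 = {s0}
  B1 = {s1, t2}
  B2 = {s2, t3}
  B3 = {s3, t1, t4}
  B4 = {t0}
s0 ∈ B0, t0 ∈ B4 → different blocks

not bisimilar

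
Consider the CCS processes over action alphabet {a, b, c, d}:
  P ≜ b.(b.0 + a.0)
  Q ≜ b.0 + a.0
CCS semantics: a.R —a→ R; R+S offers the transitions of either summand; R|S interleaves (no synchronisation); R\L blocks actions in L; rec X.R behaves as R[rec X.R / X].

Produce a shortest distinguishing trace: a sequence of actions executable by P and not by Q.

LTS(P): 3 reachable states
  u0 = b.(b.0 + a.0) → —b→ u1
  u1 = b.0 + a.0 → —a→ u2, —b→ u2
  u2 = 0 → (no moves)
LTS(Q): 2 reachable states
  v0 = b.0 + a.0 → —a→ v1, —b→ v1
  v1 = 0 → (no moves)
Run σ = ⟨ba⟩ on P: start {u0}
  after b @ step 1: {u1}
  after a @ step 2: {u2}
  ✓ P
Run σ = ⟨ba⟩ on Q: start {v0}
  after b @ step 1: {v1}
  after a @ step 2: ∅ (Q stuck)

ba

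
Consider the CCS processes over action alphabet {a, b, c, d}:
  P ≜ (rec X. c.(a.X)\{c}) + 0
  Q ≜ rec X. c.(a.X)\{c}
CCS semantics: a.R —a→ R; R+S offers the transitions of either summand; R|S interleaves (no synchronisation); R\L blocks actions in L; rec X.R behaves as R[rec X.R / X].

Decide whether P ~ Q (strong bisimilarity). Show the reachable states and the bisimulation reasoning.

bisimilar

LTS(P): 3 reachable states
  u0 = (rec X. c.(a.X)\{c}) + 0 has moves —c→ u1
  u1 = (a.(rec X. c.(a.X)\{c}))\{c} has moves —a→ u2
  u2 = (rec X. c.(a.X)\{c})\{c} has moves deadlocked
LTS(Q): 3 reachable states
  v0 = rec X. c.(a.X)\{c} has moves —c→ v1
  v1 = (a.(rec X. c.(a.X)\{c}))\{c} has moves —a→ v2
  v2 = (rec X. c.(a.X)\{c})\{c} has moves deadlocked
Partition-refinement fixed point:
  B0 = {u0, v0}
  B1 = {u1, v1}
  B2 = {u2, v2}
u0 ∈ B0, v0 ∈ B0 → same block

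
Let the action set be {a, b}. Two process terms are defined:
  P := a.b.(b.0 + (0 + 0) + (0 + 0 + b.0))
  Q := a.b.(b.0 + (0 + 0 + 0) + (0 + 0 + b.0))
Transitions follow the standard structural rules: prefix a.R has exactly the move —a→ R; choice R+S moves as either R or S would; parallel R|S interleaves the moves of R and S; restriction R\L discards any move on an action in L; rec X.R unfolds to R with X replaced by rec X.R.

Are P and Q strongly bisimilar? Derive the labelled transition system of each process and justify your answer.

LTS(P): 4 reachable states
  m0 = a.b.(b.0 + (0 + 0) + (0 + 0 + b.0)) | -a-> m1
  m1 = b.(b.0 + (0 + 0) + (0 + 0 + b.0)) | -b-> m2
  m2 = b.0 + (0 + 0) + (0 + 0 + b.0) | -b-> m3
  m3 = 0 | ·
LTS(Q): 4 reachable states
  n0 = a.b.(b.0 + (0 + 0 + 0) + (0 + 0 + b.0)) | -a-> n1
  n1 = b.(b.0 + (0 + 0 + 0) + (0 + 0 + b.0)) | -b-> n2
  n2 = b.0 + (0 + 0 + 0) + (0 + 0 + b.0) | -b-> n3
  n3 = 0 | ·
Coarsest stable partition (strong bisimilarity classes):
  B0 = {m0, n0}
  B1 = {m1, n1}
  B2 = {m2, n2}
  B3 = {m3, n3}
m0 ∈ B0, n0 ∈ B0 → same block

P ~ Q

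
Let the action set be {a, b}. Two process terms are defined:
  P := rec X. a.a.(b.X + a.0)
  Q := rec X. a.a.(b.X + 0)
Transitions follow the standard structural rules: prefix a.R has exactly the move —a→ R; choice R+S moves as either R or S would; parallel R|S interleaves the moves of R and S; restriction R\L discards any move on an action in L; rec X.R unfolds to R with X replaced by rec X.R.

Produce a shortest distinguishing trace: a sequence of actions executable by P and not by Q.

aaa

Reachable graph of P (4 states):
  m0 = rec X. a.a.(b.X + a.0) :: —a→ m1
  m1 = a.(b.(rec X. a.a.(b.X + a.0)) + a.0) :: —a→ m2
  m2 = b.(rec X. a.a.(b.X + a.0)) + a.0 :: —a→ m3, —b→ m0
  m3 = 0 :: stopped
Reachable graph of Q (3 states):
  n0 = rec X. a.a.(b.X + 0) :: —a→ n1
  n1 = a.(b.(rec X. a.a.(b.X + 0)) + 0) :: —a→ n2
  n2 = b.(rec X. a.a.(b.X + 0)) + 0 :: —b→ n0
Run σ = ⟨aaa⟩ on P: start {m0}
  after a @ step 1: {m1}
  after a @ step 2: {m2}
  after a @ step 3: {m3}
  ✓ P
Run σ = ⟨aaa⟩ on Q: start {n0}
  after a @ step 1: {n1}
  after a @ step 2: {n2}
  after a @ step 3: ∅  — Q cannot continue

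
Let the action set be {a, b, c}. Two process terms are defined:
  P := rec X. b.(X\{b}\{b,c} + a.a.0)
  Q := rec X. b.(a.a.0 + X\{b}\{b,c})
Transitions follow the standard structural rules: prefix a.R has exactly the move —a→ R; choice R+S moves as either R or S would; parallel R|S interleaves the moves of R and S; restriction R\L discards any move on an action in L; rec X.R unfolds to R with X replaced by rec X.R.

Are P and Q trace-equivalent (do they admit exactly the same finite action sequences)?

traces(P) = traces(Q)

Reachable graph of P (4 states):
  m0 = rec X. b.(X\{b}\{b,c} + a.a.0) has moves ··b··> m1
  m1 = (rec X. b.(X\{b}\{b,c} + a.a.0))\{b}\{b,c} + a.a.0 has moves ··a··> m2
  m2 = a.0 has moves ··a··> m3
  m3 = 0 has moves ·
Reachable graph of Q (4 states):
  n0 = rec X. b.(a.a.0 + X\{b}\{b,c}) has moves ··b··> n1
  n1 = a.a.0 + (rec X. b.(a.a.0 + X\{b}\{b,c}))\{b}\{b,c} has moves ··a··> n2
  n2 = a.0 has moves ··a··> n3
  n3 = 0 has moves ·
Coarsest stable partition (strong bisimilarity classes):
  B0 = {m0, n0}
  B1 = {m1, n1}
  B2 = {m2, n2}
  B3 = {m3, n3}
m0 ∈ B0, n0 ∈ B0 → same block
Bisimilar ⇒ trace-equivalent.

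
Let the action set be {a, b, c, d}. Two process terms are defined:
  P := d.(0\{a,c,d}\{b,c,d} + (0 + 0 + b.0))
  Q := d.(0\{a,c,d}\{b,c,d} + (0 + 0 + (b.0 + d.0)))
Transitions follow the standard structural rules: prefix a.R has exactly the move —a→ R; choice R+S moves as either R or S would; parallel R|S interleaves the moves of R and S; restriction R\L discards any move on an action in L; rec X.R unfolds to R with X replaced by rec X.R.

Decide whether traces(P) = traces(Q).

trace-distinct — witness ⟨dd⟩

Reachable graph of P (3 states):
  p0 = d.(0\{a,c,d}\{b,c,d} + (0 + 0 + b.0)) :: -d-> p1
  p1 = 0\{a,c,d}\{b,c,d} + (0 + 0 + b.0) :: -b-> p2
  p2 = 0 :: deadlocked
Reachable graph of Q (3 states):
  q0 = d.(0\{a,c,d}\{b,c,d} + (0 + 0 + (b.0 + d.0))) :: -d-> q1
  q1 = 0\{a,c,d}\{b,c,d} + (0 + 0 + (b.0 + d.0)) :: -b-> q2, -d-> q2
  q2 = 0 :: deadlocked
Run σ = ⟨dd⟩ on Q: start {q0}
  [1] d ⇒ {q1}
  [2] d ⇒ {q2}
  Q completes σ.
Run σ = ⟨dd⟩ on P: start {p0}
  [1] d ⇒ {p1}
  [2] d ⇒ ∅ (P stuck)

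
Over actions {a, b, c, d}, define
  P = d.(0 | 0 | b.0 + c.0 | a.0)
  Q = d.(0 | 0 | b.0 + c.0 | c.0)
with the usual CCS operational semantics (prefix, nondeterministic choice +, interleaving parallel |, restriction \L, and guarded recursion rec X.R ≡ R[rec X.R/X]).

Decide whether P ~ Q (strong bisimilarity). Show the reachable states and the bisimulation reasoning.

Reachable graph of P (6 states):
  s0 = d.(0 | 0 | b.0 + c.0 | a.0) | -d-> s1
  s1 = 0 | 0 | b.0 + c.0 | a.0 | -a-> s2, -b-> s3, -c-> s4
  s2 = c.0 | 0 | -c-> s5
  s3 = 0 | 0 | 0 | (no moves)
  s4 = 0 | a.0 | -a-> s5
  s5 = 0 | 0 | (no moves)
Reachable graph of Q (6 states):
  t0 = d.(0 | 0 | b.0 + c.0 | c.0) | -d-> t1
  t1 = 0 | 0 | b.0 + c.0 | c.0 | -b-> t2, -c-> t3, -c-> t4
  t2 = 0 | 0 | 0 | (no moves)
  t3 = 0 | c.0 | -c-> t5
  t4 = c.0 | 0 | -c-> t5
  t5 = 0 | 0 | (no moves)
Partition-refinement fixed point:
  B0 = {s0}
  B1 = {s1}
  B2 = {s2, t3, t4}
  B3 = {s3, s5, t2, t5}
  B4 = {s4}
  B5 = {t0}
  B6 = {t1}
s0 ∈ B0, t0 ∈ B5 → different blocks

not bisimilar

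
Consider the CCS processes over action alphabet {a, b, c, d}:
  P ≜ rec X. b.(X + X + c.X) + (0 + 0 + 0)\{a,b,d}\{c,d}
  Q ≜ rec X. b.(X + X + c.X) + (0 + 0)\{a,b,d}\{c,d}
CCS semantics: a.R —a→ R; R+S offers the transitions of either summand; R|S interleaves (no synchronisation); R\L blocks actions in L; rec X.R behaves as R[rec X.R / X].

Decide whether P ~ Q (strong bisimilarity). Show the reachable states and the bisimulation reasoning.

P ~ Q

Reachable graph of P (2 states):
  p0 = rec X. b.(X + X + c.X) + (0 + 0 + 0)\{a,b,d}\{c,d} has moves ··b··> p1
  p1 = (rec X. b.(X + X + c.X) + (0 + 0 + 0)\{a,b,d}\{c,d}) + (rec X. b.(X + X + c.X) + (0 + 0 + 0)\{a,b,d}\{c,d}) + c.(rec X. b.(X + X + c.X) + (0 + 0 + 0)\{a,b,d}\{c,d}) has moves ··b··> p1, ··c··> p0
Reachable graph of Q (2 states):
  q0 = rec X. b.(X + X + c.X) + (0 + 0)\{a,b,d}\{c,d} has moves ··b··> q1
  q1 = (rec X. b.(X + X + c.X) + (0 + 0)\{a,b,d}\{c,d}) + (rec X. b.(X + X + c.X) + (0 + 0)\{a,b,d}\{c,d}) + c.(rec X. b.(X + X + c.X) + (0 + 0)\{a,b,d}\{c,d}) has moves ··b··> q1, ··c··> q0
Bisimilarity quotient blocks:
  B0 = {p0, q0}
  B1 = {p1, q1}
p0 ∈ B0, q0 ∈ B0 → same block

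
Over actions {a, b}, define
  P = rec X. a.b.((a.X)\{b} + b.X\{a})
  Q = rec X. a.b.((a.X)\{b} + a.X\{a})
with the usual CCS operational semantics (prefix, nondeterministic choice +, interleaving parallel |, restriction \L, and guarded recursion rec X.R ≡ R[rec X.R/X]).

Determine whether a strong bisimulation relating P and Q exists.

Reachable graph of P (6 states):
  u0 = rec X. a.b.((a.X)\{b} + b.X\{a}) :: -a-> u1
  u1 = b.((a.(rec X. a.b.((a.X)\{b} + b.X\{a})))\{b} + b.(rec X. a.b.((a.X)\{b} + b.X\{a}))\{a}) :: -b-> u2
  u2 = (a.(rec X. a.b.((a.X)\{b} + b.X\{a})))\{b} + b.(rec X. a.b.((a.X)\{b} + b.X\{a}))\{a} :: -a-> u3, -b-> u4
  u3 = (rec X. a.b.((a.X)\{b} + b.X\{a}))\{b} :: -a-> u5
  u4 = (rec X. a.b.((a.X)\{b} + b.X\{a}))\{a} :: ·
  u5 = (b.((a.(rec X. a.b.((a.X)\{b} + b.X\{a})))\{b} + b.(rec X. a.b.((a.X)\{b} + b.X\{a}))\{a}))\{b} :: ·
Reachable graph of Q (6 states):
  v0 = rec X. a.b.((a.X)\{b} + a.X\{a}) :: -a-> v1
  v1 = b.((a.(rec X. a.b.((a.X)\{b} + a.X\{a})))\{b} + a.(rec X. a.b.((a.X)\{b} + a.X\{a}))\{a}) :: -b-> v2
  v2 = (a.(rec X. a.b.((a.X)\{b} + a.X\{a})))\{b} + a.(rec X. a.b.((a.X)\{b} + a.X\{a}))\{a} :: -a-> v3, -a-> v4
  v3 = (rec X. a.b.((a.X)\{b} + a.X\{a}))\{a} :: ·
  v4 = (rec X. a.b.((a.X)\{b} + a.X\{a}))\{b} :: -a-> v5
  v5 = (b.((a.(rec X. a.b.((a.X)\{b} + a.X\{a})))\{b} + a.(rec X. a.b.((a.X)\{b} + a.X\{a}))\{a}))\{b} :: ·
Coarsest stable partition (strong bisimilarity classes):
  B0 = {u0}
  B1 = {u1}
  B2 = {u2}
  B3 = {u4, u5, v3, v5}
  B4 = {u3, v4}
  B5 = {v0}
  B6 = {v1}
  B7 = {v2}
u0 ∈ B0, v0 ∈ B5 → different blocks

NO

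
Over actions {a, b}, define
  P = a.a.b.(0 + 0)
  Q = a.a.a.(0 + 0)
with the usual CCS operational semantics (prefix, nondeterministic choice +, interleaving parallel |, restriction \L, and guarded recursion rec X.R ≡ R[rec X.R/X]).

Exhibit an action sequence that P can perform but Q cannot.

aab

LTS(P): 4 reachable states
  m0 = a.a.b.(0 + 0) :: =a=> m1
  m1 = a.b.(0 + 0) :: =a=> m2
  m2 = b.(0 + 0) :: =b=> m3
  m3 = 0 + 0 :: stopped
LTS(Q): 4 reachable states
  n0 = a.a.a.(0 + 0) :: =a=> n1
  n1 = a.a.(0 + 0) :: =a=> n2
  n2 = a.(0 + 0) :: =a=> n3
  n3 = 0 + 0 :: stopped
Run σ = ⟨aab⟩ on P: start {m0}
  after a @ step 1: {m1}
  after a @ step 2: {m2}
  after b @ step 3: {m3}
  ✓ P
Run σ = ⟨aab⟩ on Q: start {n0}
  after a @ step 1: {n1}
  after a @ step 2: {n2}
  after b @ step 3: ∅ (Q stuck)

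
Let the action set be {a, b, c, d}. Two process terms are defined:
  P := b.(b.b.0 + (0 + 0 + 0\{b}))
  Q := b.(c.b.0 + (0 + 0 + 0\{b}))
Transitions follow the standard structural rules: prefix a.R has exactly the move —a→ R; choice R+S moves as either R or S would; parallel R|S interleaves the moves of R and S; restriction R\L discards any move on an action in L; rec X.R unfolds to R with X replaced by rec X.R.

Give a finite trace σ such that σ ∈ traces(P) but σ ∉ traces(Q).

bb

LTS(P): 4 reachable states
  m0 = b.(b.b.0 + (0 + 0 + 0\{b})) has moves =b=> m1
  m1 = b.b.0 + (0 + 0 + 0\{b}) has moves =b=> m2
  m2 = b.0 has moves =b=> m3
  m3 = 0 has moves deadlocked
LTS(Q): 4 reachable states
  n0 = b.(c.b.0 + (0 + 0 + 0\{b})) has moves =b=> n1
  n1 = c.b.0 + (0 + 0 + 0\{b}) has moves =c=> n2
  n2 = b.0 has moves =b=> n3
  n3 = 0 has moves deadlocked
Executing bb from P (initial set {m0}):
  after b @ step 1: {m1}
  after b @ step 2: {m2}
  — P admits the full trace.
Executing bb from Q (initial set {n0}):
  after b @ step 1: {n1}
  after b @ step 2: no successor for Q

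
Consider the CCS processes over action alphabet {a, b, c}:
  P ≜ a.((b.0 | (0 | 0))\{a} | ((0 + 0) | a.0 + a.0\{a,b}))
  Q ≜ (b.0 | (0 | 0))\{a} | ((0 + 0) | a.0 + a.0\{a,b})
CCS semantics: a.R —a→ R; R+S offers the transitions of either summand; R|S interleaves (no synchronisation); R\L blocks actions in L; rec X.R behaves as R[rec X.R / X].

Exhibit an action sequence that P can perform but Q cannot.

aa

P's transition system — 7 states:
  u0 = a.((b.0 | (0 | 0))\{a} | ((0 + 0) | a.0 + a.0\{a,b})) | -a-> u1
  u1 = (b.0 | (0 | 0))\{a} | ((0 + 0) | a.0 + a.0\{a,b}) | -a-> u2, -a-> u3, -b-> u4
  u2 = (b.0 | (0 | 0))\{a} | ((0 + 0) | 0) | -b-> u5
  u3 = (b.0 | (0 | 0))\{a} | 0\{a,b} | -b-> u6
  u4 = (0 | (0 | 0))\{a} | ((0 + 0) | a.0 + a.0\{a,b}) | -a-> u5, -a-> u6
  u5 = (0 | (0 | 0))\{a} | ((0 + 0) | 0) | (no moves)
  u6 = (0 | (0 | 0))\{a} | 0\{a,b} | (no moves)
Q's transition system — 6 states:
  v0 = (b.0 | (0 | 0))\{a} | ((0 + 0) | a.0 + a.0\{a,b}) | -a-> v1, -a-> v2, -b-> v3
  v1 = (b.0 | (0 | 0))\{a} | ((0 + 0) | 0) | -b-> v4
  v2 = (b.0 | (0 | 0))\{a} | 0\{a,b} | -b-> v5
  v3 = (0 | (0 | 0))\{a} | ((0 + 0) | a.0 + a.0\{a,b}) | -a-> v4, -a-> v5
  v4 = (0 | (0 | 0))\{a} | ((0 + 0) | 0) | (no moves)
  v5 = (0 | (0 | 0))\{a} | 0\{a,b} | (no moves)
Trace ⟨aa⟩ through P, begin at {u0}:
  [1] a ⇒ {u1}
  [2] a ⇒ {u2, u3}
  — P admits the full trace.
Trace ⟨aa⟩ through Q, begin at {v0}:
  [1] a ⇒ {v1, v2}
  [2] a ⇒ ∅  — Q cannot continue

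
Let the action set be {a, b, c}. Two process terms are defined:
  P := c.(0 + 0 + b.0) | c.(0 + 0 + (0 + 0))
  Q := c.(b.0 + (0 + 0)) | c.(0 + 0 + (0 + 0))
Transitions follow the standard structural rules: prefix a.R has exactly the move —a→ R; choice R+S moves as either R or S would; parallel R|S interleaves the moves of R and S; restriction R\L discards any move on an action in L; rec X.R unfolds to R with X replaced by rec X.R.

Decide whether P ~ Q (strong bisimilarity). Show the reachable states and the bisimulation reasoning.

YES

Reachable graph of P (6 states):
  u0 = c.(0 + 0 + b.0) | c.(0 + 0 + (0 + 0)) :: ··c··> u1, ··c··> u2
  u1 = (0 + 0 + b.0) | c.(0 + 0 + (0 + 0)) :: ··b··> u3, ··c··> u4
  u2 = c.(0 + 0 + b.0) | (0 + 0 + (0 + 0)) :: ··c··> u4
  u3 = 0 | c.(0 + 0 + (0 + 0)) :: ··c··> u5
  u4 = (0 + 0 + b.0) | (0 + 0 + (0 + 0)) :: ··b··> u5
  u5 = 0 | (0 + 0 + (0 + 0)) :: deadlocked
Reachable graph of Q (6 states):
  v0 = c.(b.0 + (0 + 0)) | c.(0 + 0 + (0 + 0)) :: ··c··> v1, ··c··> v2
  v1 = (b.0 + (0 + 0)) | c.(0 + 0 + (0 + 0)) :: ··b··> v3, ··c··> v4
  v2 = c.(b.0 + (0 + 0)) | (0 + 0 + (0 + 0)) :: ··c··> v4
  v3 = 0 | c.(0 + 0 + (0 + 0)) :: ··c··> v5
  v4 = (b.0 + (0 + 0)) | (0 + 0 + (0 + 0)) :: ··b··> v5
  v5 = 0 | (0 + 0 + (0 + 0)) :: deadlocked
Bisimilarity quotient blocks:
  B0 = {u0, v0}
  B1 = {u1, v1}
  B2 = {u4, v4}
  B3 = {u5, v5}
  B4 = {u3, v3}
  B5 = {u2, v2}
u0 ∈ B0, v0 ∈ B0 → same block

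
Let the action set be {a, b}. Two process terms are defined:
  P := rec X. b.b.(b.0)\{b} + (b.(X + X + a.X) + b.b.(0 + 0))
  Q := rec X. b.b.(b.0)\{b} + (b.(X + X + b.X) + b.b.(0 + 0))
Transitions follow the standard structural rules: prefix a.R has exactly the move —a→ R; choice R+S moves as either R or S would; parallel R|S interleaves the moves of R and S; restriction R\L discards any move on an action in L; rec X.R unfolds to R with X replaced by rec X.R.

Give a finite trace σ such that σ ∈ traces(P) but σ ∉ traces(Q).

P's transition system — 6 states:
  s0 = rec X. b.b.(b.0)\{b} + (b.(X + X + a.X) + b.b.(0 + 0)) has moves -b-> s1, -b-> s2, -b-> s3
  s1 = (rec X. b.b.(b.0)\{b} + (b.(X + X + a.X) + b.b.(0 + 0))) + (rec X. b.b.(b.0)\{b} + (b.(X + X + a.X) + b.b.(0 + 0))) + a.(rec X. b.b.(b.0)\{b} + (b.(X + X + a.X) + b.b.(0 + 0))) has moves -a-> s0, -b-> s1, -b-> s2, -b-> s3
  s2 = b.(0 + 0) has moves -b-> s4
  s3 = b.(b.0)\{b} has moves -b-> s5
  s4 = 0 + 0 has moves ∅
  s5 = (b.0)\{b} has moves ∅
Q's transition system — 6 states:
  t0 = rec X. b.b.(b.0)\{b} + (b.(X + X + b.X) + b.b.(0 + 0)) has moves -b-> t1, -b-> t2, -b-> t3
  t1 = (rec X. b.b.(b.0)\{b} + (b.(X + X + b.X) + b.b.(0 + 0))) + (rec X. b.b.(b.0)\{b} + (b.(X + X + b.X) + b.b.(0 + 0))) + b.(rec X. b.b.(b.0)\{b} + (b.(X + X + b.X) + b.b.(0 + 0))) has moves -b-> t0, -b-> t1, -b-> t2, -b-> t3
  t2 = b.(0 + 0) has moves -b-> t4
  t3 = b.(b.0)\{b} has moves -b-> t5
  t4 = 0 + 0 has moves ∅
  t5 = (b.0)\{b} has moves ∅
Run σ = ⟨ba⟩ on P: start {s0}
  after b @ step 1: {s1, s2, s3}
  after a @ step 2: {s0}
  — P admits the full trace.
Run σ = ⟨ba⟩ on Q: start {t0}
  after b @ step 1: {t1, t2, t3}
  after a @ step 2: ∅ (Q stuck)

ba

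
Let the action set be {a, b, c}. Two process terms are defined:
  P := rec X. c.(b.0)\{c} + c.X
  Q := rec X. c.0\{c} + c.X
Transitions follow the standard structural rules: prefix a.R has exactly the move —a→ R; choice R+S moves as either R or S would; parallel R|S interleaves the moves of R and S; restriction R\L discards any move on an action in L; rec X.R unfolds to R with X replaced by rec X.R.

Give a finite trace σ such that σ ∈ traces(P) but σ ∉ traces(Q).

cb

P's transition system — 3 states:
  u0 = rec X. c.(b.0)\{c} + c.X has moves —c→ u0, —c→ u1
  u1 = (b.0)\{c} has moves —b→ u2
  u2 = 0\{c} has moves ∅
Q's transition system — 2 states:
  v0 = rec X. c.0\{c} + c.X has moves —c→ v0, —c→ v1
  v1 = 0\{c} has moves ∅
Executing cb from P (initial set {u0}):
  after c @ step 1: {u0, u1}
  after b @ step 2: {u2}
  — P admits the full trace.
Executing cb from Q (initial set {v0}):
  after c @ step 1: {v0, v1}
  after b @ step 2: ∅ (Q stuck)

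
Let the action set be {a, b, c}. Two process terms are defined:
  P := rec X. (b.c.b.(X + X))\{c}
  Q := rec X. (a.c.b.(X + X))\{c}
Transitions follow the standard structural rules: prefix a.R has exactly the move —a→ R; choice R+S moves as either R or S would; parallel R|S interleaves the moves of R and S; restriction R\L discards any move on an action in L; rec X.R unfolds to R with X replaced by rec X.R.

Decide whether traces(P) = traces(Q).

trace-distinct — witness ⟨b⟩

Reachable graph of P (2 states):
  s0 = rec X. (b.c.b.(X + X))\{c} ⊢ --b--▸ s1
  s1 = (c.b.((rec X. (b.c.b.(X + X))\{c}) + (rec X. (b.c.b.(X + X))\{c})))\{c} ⊢ ∅
Reachable graph of Q (2 states):
  t0 = rec X. (a.c.b.(X + X))\{c} ⊢ --a--▸ t1
  t1 = (c.b.((rec X. (a.c.b.(X + X))\{c}) + (rec X. (a.c.b.(X + X))\{c})))\{c} ⊢ ∅
Executing b from P (initial set {s0}):
  [1] b ⇒ {s1}
  ✓ P
Executing b from Q (initial set {t0}):
  [1] b ⇒ ∅ (Q stuck)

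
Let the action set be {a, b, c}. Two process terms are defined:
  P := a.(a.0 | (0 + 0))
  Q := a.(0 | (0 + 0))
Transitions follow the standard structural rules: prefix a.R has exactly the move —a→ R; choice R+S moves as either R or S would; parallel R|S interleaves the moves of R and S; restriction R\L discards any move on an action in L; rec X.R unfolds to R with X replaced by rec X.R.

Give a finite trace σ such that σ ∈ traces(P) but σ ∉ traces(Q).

aa

P's transition system — 3 states:
  s0 = a.(a.0 | (0 + 0)) ⊢ —a→ s1
  s1 = a.0 | (0 + 0) ⊢ —a→ s2
  s2 = 0 | (0 + 0) ⊢ ∅
Q's transition system — 2 states:
  t0 = a.(0 | (0 + 0)) ⊢ —a→ t1
  t1 = 0 | (0 + 0) ⊢ ∅
Executing aa from P (initial set {s0}):
  after a @ step 1: {s1}
  after a @ step 2: {s2}
  ✓ P
Executing aa from Q (initial set {t0}):
  after a @ step 1: {t1}
  after a @ step 2: no successor for Q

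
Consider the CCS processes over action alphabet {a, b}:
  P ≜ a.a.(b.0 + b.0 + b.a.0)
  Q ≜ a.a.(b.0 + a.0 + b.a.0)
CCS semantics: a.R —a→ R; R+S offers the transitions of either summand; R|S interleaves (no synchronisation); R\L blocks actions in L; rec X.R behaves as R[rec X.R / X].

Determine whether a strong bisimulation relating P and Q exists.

LTS(P): 5 reachable states
  m0 = a.a.(b.0 + b.0 + b.a.0) | —a→ m1
  m1 = a.(b.0 + b.0 + b.a.0) | —a→ m2
  m2 = b.0 + b.0 + b.a.0 | —b→ m3, —b→ m4
  m3 = 0 | deadlocked
  m4 = a.0 | —a→ m3
LTS(Q): 5 reachable states
  n0 = a.a.(b.0 + a.0 + b.a.0) | —a→ n1
  n1 = a.(b.0 + a.0 + b.a.0) | —a→ n2
  n2 = b.0 + a.0 + b.a.0 | —a→ n3, —b→ n3, —b→ n4
  n3 = 0 | deadlocked
  n4 = a.0 | —a→ n3
Bisimilarity quotient blocks:
  B0 = {m0}
  B1 = {m1}
  B2 = {m2}
  B3 = {m4, n4}
  B4 = {m3, n3}
  B5 = {n0}
  B6 = {n1}
  B7 = {n2}
m0 ∈ B0, n0 ∈ B5 → different blocks

not bisimilar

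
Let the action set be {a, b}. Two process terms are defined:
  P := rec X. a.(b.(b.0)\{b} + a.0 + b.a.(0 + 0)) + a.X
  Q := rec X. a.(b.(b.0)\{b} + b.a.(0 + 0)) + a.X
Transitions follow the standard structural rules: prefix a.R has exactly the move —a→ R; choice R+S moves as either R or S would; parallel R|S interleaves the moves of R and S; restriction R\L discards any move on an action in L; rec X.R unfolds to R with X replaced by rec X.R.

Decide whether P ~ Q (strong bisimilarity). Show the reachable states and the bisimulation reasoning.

P ≁ Q

LTS(P): 6 reachable states
  p0 = rec X. a.(b.(b.0)\{b} + a.0 + b.a.(0 + 0)) + a.X :: ··a··> p0, ··a··> p1
  p1 = b.(b.0)\{b} + a.0 + b.a.(0 + 0) :: ··a··> p2, ··b··> p3, ··b··> p4
  p2 = 0 :: deadlocked
  p3 = (b.0)\{b} :: deadlocked
  p4 = a.(0 + 0) :: ··a··> p5
  p5 = 0 + 0 :: deadlocked
LTS(Q): 5 reachable states
  q0 = rec X. a.(b.(b.0)\{b} + b.a.(0 + 0)) + a.X :: ··a··> q0, ··a··> q1
  q1 = b.(b.0)\{b} + b.a.(0 + 0) :: ··b··> q2, ··b··> q3
  q2 = (b.0)\{b} :: deadlocked
  q3 = a.(0 + 0) :: ··a··> q4
  q4 = 0 + 0 :: deadlocked
Bisimilarity quotient blocks:
  B0 = {p0}
  B1 = {p1}
  B2 = {p2, p3, p5, q2, q4}
  B3 = {p4, q3}
  B4 = {q0}
  B5 = {q1}
p0 ∈ B0, q0 ∈ B4 → different blocks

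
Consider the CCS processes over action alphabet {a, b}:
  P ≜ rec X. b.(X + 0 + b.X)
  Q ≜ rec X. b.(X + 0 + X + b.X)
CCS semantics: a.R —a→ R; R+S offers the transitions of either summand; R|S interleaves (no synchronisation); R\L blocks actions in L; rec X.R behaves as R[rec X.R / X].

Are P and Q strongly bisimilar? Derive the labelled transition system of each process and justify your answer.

YES

Reachable graph of P (2 states):
  u0 = rec X. b.(X + 0 + b.X) ⊢ -b-> u1
  u1 = (rec X. b.(X + 0 + b.X)) + 0 + b.(rec X. b.(X + 0 + b.X)) ⊢ -b-> u0, -b-> u1
Reachable graph of Q (2 states):
  v0 = rec X. b.(X + 0 + X + b.X) ⊢ -b-> v1
  v1 = (rec X. b.(X + 0 + X + b.X)) + 0 + (rec X. b.(X + 0 + X + b.X)) + b.(rec X. b.(X + 0 + X + b.X)) ⊢ -b-> v0, -b-> v1
Partition-refinement fixed point:
  B0 = {u0, u1, v0, v1}
u0 ∈ B0, v0 ∈ B0 → same block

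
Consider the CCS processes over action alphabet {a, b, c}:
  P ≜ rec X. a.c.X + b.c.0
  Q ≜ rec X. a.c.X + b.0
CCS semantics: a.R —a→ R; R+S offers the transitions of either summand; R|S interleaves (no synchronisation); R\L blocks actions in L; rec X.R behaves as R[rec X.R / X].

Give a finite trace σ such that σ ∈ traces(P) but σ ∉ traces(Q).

P's transition system — 4 states:
  u0 = rec X. a.c.X + b.c.0 has moves -a-> u1, -b-> u2
  u1 = c.(rec X. a.c.X + b.c.0) has moves -c-> u0
  u2 = c.0 has moves -c-> u3
  u3 = 0 has moves ·
Q's transition system — 3 states:
  v0 = rec X. a.c.X + b.0 has moves -a-> v1, -b-> v2
  v1 = c.(rec X. a.c.X + b.0) has moves -c-> v0
  v2 = 0 has moves ·
Run σ = ⟨bc⟩ on P: start {u0}
  step 1 (b): {u2}
  step 2 (c): {u3}
  P completes σ.
Run σ = ⟨bc⟩ on Q: start {v0}
  step 1 (b): {v2}
  step 2 (c): ∅  — Q cannot continue

bc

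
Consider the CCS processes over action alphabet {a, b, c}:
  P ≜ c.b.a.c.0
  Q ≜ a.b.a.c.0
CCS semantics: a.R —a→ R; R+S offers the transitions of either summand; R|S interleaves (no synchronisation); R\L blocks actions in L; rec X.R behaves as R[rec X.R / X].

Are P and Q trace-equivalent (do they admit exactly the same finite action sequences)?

trace-distinct — witness ⟨c⟩

P's transition system — 5 states:
  s0 = c.b.a.c.0 → --c--▸ s1
  s1 = b.a.c.0 → --b--▸ s2
  s2 = a.c.0 → --a--▸ s3
  s3 = c.0 → --c--▸ s4
  s4 = 0 → (no moves)
Q's transition system — 5 states:
  t0 = a.b.a.c.0 → --a--▸ t1
  t1 = b.a.c.0 → --b--▸ t2
  t2 = a.c.0 → --a--▸ t3
  t3 = c.0 → --c--▸ t4
  t4 = 0 → (no moves)
Run σ = ⟨c⟩ on P: start {s0}
  after c @ step 1: {s1}
  ✓ P
Run σ = ⟨c⟩ on Q: start {t0}
  after c @ step 1: no successor for Q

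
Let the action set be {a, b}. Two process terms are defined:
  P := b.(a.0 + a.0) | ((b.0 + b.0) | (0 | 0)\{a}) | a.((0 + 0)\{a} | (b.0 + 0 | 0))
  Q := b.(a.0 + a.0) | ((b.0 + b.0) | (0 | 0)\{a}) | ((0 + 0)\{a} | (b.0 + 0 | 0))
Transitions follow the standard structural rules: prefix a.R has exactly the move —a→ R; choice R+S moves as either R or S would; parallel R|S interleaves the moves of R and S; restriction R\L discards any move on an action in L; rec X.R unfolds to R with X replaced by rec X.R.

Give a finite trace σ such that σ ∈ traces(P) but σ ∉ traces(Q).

P's transition system — 18 states:
  u0 = b.(a.0 + a.0) | ((b.0 + b.0) | (0 | 0)\{a}) | a.((0 + 0)\{a} | (b.0 + 0 | 0)) → ··a··> u1, ··b··> u2, ··b··> u3
  u1 = b.(a.0 + a.0) | ((b.0 + b.0) | (0 | 0)\{a}) | ((0 + 0)\{a} | (b.0 + 0 | 0)) → ··b··> u4, ··b··> u5, ··b··> u6
  u2 = (a.0 + a.0) | ((b.0 + b.0) | (0 | 0)\{a}) | a.((0 + 0)\{a} | (b.0 + 0 | 0)) → ··a··> u4, ··a··> u7, ··b··> u8
  u3 = b.(a.0 + a.0) | (0 | (0 | 0)\{a}) | a.((0 + 0)\{a} | (b.0 + 0 | 0)) → ··a··> u6, ··b··> u8
  u4 = (a.0 + a.0) | ((b.0 + b.0) | (0 | 0)\{a}) | ((0 + 0)\{a} | (b.0 + 0 | 0)) → ··a··> u9, ··b··> u10, ··b··> u11
  u5 = b.(a.0 + a.0) | ((b.0 + b.0) | (0 | 0)\{a}) | ((0 + 0)\{a} | 0) → ··b··> u10, ··b··> u12
  u6 = b.(a.0 + a.0) | (0 | (0 | 0)\{a}) | ((0 + 0)\{a} | (b.0 + 0 | 0)) → ··b··> u11, ··b··> u12
  u7 = 0 | ((b.0 + b.0) | (0 | 0)\{a}) | a.((0 + 0)\{a} | (b.0 + 0 | 0)) → ··a··> u9, ··b··> u13
  u8 = (a.0 + a.0) | (0 | (0 | 0)\{a}) | a.((0 + 0)\{a} | (b.0 + 0 | 0)) → ··a··> u11, ··a··> u13
  u9 = 0 | ((b.0 + b.0) | (0 | 0)\{a}) | ((0 + 0)\{a} | (b.0 + 0 | 0)) → ··b··> u14, ··b··> u15
  u10 = (a.0 + a.0) | ((b.0 + b.0) | (0 | 0)\{a}) | ((0 + 0)\{a} | 0) → ··a··> u14, ··b··> u16
  u11 = (a.0 + a.0) | (0 | (0 | 0)\{a}) | ((0 + 0)\{a} | (b.0 + 0 | 0)) → ··a··> u15, ··b··> u16
  u12 = b.(a.0 + a.0) | (0 | (0 | 0)\{a}) | ((0 + 0)\{a} | 0) → ··b··> u16
  u13 = 0 | (0 | (0 | 0)\{a}) | a.((0 + 0)\{a} | (b.0 + 0 | 0)) → ··a··> u15
  u14 = 0 | ((b.0 + b.0) | (0 | 0)\{a}) | ((0 + 0)\{a} | 0) → ··b··> u17
  u15 = 0 | (0 | (0 | 0)\{a}) | ((0 + 0)\{a} | (b.0 + 0 | 0)) → ··b··> u17
  u16 = (a.0 + a.0) | (0 | (0 | 0)\{a}) | ((0 + 0)\{a} | 0) → ··a··> u17
  u17 = 0 | (0 | (0 | 0)\{a}) | ((0 + 0)\{a} | 0) → ∅
Q's transition system — 12 states:
  v0 = b.(a.0 + a.0) | ((b.0 + b.0) | (0 | 0)\{a}) | ((0 + 0)\{a} | (b.0 + 0 | 0)) → ··b··> v1, ··b··> v2, ··b··> v3
  v1 = (a.0 + a.0) | ((b.0 + b.0) | (0 | 0)\{a}) | ((0 + 0)\{a} | (b.0 + 0 | 0)) → ··a··> v4, ··b··> v5, ··b··> v6
  v2 = b.(a.0 + a.0) | ((b.0 + b.0) | (0 | 0)\{a}) | ((0 + 0)\{a} | 0) → ··b··> v5, ··b··> v7
  v3 = b.(a.0 + a.0) | (0 | (0 | 0)\{a}) | ((0 + 0)\{a} | (b.0 + 0 | 0)) → ··b··> v6, ··b··> v7
  v4 = 0 | ((b.0 + b.0) | (0 | 0)\{a}) | ((0 + 0)\{a} | (b.0 + 0 | 0)) → ··b··> v8, ··b··> v9
  v5 = (a.0 + a.0) | ((b.0 + b.0) | (0 | 0)\{a}) | ((0 + 0)\{a} | 0) → ··a··> v8, ··b··> v10
  v6 = (a.0 + a.0) | (0 | (0 | 0)\{a}) | ((0 + 0)\{a} | (b.0 + 0 | 0)) → ··a··> v9, ··b··> v10
  v7 = b.(a.0 + a.0) | (0 | (0 | 0)\{a}) | ((0 + 0)\{a} | 0) → ··b··> v10
  v8 = 0 | ((b.0 + b.0) | (0 | 0)\{a}) | ((0 + 0)\{a} | 0) → ··b··> v11
  v9 = 0 | (0 | (0 | 0)\{a}) | ((0 + 0)\{a} | (b.0 + 0 | 0)) → ··b··> v11
  v10 = (a.0 + a.0) | (0 | (0 | 0)\{a}) | ((0 + 0)\{a} | 0) → ··a··> v11
  v11 = 0 | (0 | (0 | 0)\{a}) | ((0 + 0)\{a} | 0) → ∅
Run σ = ⟨a⟩ on P: start {u0}
  step 1 (a): {u1}
  — P admits the full trace.
Run σ = ⟨a⟩ on Q: start {v0}
  step 1 (a): ∅ (Q stuck)

a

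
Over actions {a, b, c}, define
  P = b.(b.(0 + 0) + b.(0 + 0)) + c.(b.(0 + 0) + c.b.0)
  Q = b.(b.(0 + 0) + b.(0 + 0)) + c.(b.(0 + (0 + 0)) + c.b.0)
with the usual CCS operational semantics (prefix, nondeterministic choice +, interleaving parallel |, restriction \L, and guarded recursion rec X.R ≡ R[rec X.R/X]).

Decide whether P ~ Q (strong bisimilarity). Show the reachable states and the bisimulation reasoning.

Reachable graph of P (6 states):
  m0 = b.(b.(0 + 0) + b.(0 + 0)) + c.(b.(0 + 0) + c.b.0) → —b→ m1, —c→ m2
  m1 = b.(0 + 0) + b.(0 + 0) → —b→ m3
  m2 = b.(0 + 0) + c.b.0 → —b→ m3, —c→ m4
  m3 = 0 + 0 → ∅
  m4 = b.0 → —b→ m5
  m5 = 0 → ∅
Reachable graph of Q (7 states):
  n0 = b.(b.(0 + 0) + b.(0 + 0)) + c.(b.(0 + (0 + 0)) + c.b.0) → —b→ n1, —c→ n2
  n1 = b.(0 + 0) + b.(0 + 0) → —b→ n3
  n2 = b.(0 + (0 + 0)) + c.b.0 → —b→ n4, —c→ n5
  n3 = 0 + 0 → ∅
  n4 = 0 + (0 + 0) → ∅
  n5 = b.0 → —b→ n6
  n6 = 0 → ∅
Partition-refinement fixed point:
  B0 = {m0, n0}
  B1 = {m1, m4, n1, n5}
  B2 = {m3, m5, n3, n4, n6}
  B3 = {m2, n2}
m0 ∈ B0, n0 ∈ B0 → same block

bisimilar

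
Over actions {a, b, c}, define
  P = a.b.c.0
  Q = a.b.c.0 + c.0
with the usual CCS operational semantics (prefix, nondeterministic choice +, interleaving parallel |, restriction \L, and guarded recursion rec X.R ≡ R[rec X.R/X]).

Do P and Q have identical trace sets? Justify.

P's transition system — 4 states:
  m0 = a.b.c.0 | =a=> m1
  m1 = b.c.0 | =b=> m2
  m2 = c.0 | =c=> m3
  m3 = 0 | ·
Q's transition system — 4 states:
  n0 = a.b.c.0 + c.0 | =a=> n1, =c=> n2
  n1 = b.c.0 | =b=> n3
  n2 = 0 | ·
  n3 = c.0 | =c=> n2
Executing c from Q (initial set {n0}):
  after c @ step 1: {n2}
  Q completes σ.
Executing c from P (initial set {m0}):
  after c @ step 1: ∅  — P cannot continue

NO — witness ⟨c⟩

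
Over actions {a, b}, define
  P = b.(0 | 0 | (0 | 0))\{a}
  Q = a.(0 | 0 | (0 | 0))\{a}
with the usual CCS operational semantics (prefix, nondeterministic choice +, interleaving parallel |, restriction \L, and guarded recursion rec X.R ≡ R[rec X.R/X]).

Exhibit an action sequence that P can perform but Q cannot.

b

P's transition system — 2 states:
  m0 = b.(0 | 0 | (0 | 0))\{a} has moves --b--▸ m1
  m1 = (0 | 0 | (0 | 0))\{a} has moves ·
Q's transition system — 2 states:
  n0 = a.(0 | 0 | (0 | 0))\{a} has moves --a--▸ n1
  n1 = (0 | 0 | (0 | 0))\{a} has moves ·
Run σ = ⟨b⟩ on P: start {m0}
  after b @ step 1: {m1}
  ✓ P
Run σ = ⟨b⟩ on Q: start {n0}
  after b @ step 1: ∅ (Q stuck)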